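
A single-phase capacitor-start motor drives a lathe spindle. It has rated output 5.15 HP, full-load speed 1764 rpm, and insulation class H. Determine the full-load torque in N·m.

20.8 N·m

P_out = 5.15 × 746 = 3842 W
ω = 2π × 1764/60 = 184.7 rad/s
τ = P_out/ω = 3842/184.7 = 20.8 N·m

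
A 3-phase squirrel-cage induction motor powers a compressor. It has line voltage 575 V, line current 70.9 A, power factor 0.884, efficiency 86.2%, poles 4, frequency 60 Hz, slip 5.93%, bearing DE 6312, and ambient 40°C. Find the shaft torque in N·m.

303 N·m

P_in = √3·V·I·cosφ = 1.732 × 575 × 70.9 × 0.884 = 62419 W
P_out = η·P_in = 0.862 × 62419 = 53805 W
n_s = 120×60/4 = 1800 rpm; n = 1800×(1−0.0593) = 1693 rpm
ω = 2π×1693/60 = 177.3 rad/s
τ = P_out/ω = 53805/177.3 = 303 N·m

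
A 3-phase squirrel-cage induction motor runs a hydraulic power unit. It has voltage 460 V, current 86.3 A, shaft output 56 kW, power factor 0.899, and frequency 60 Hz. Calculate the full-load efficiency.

P_out = 56 kW = 56000 W
P_in = √3·V_L·I_L·cosφ = 1.732 × 460 × 86.3 × 0.899 = 61812 W
η = P_out / P_in = 56000 / 61812 = 0.906 = 90.6%

90.6 %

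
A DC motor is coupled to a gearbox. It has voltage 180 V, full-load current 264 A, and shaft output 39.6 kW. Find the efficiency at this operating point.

83.3 %

P_out = 39.6 kW = 39600 W
P_in = V·I = 180 × 264 = 47520 W
η = P_out / P_in = 39600 / 47520 = 0.833 = 83.3%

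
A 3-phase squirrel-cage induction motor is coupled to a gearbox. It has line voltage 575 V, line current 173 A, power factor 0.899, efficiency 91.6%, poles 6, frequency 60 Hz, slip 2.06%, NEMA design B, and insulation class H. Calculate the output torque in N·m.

P_in = √3·V·I·cosφ = 1.732 × 575 × 173 × 0.899 = 154889 W
P_out = η·P_in = 0.916 × 154889 = 141878 W
n_s = 120×60/6 = 1200 rpm; n = 1200×(1−0.0206) = 1175 rpm
ω = 2π×1175/60 = 123 rad/s
τ = P_out/ω = 141878/123 = 1150 N·m

1150 N·m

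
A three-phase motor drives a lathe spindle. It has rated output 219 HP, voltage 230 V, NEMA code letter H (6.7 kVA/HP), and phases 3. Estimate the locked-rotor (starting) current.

S_LR = 6.7 × 219 = 1467.3 kVA
I_LR = S_LR/(√3·V_L) = 1467300/(1.732×230) = 3680 A

3680 A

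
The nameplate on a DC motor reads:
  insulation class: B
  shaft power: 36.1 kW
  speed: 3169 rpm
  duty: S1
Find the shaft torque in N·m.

109 N·m

ω = 2π × 3169/60 = 331.9 rad/s
τ = P/ω = 36100/331.9 = 109 N·m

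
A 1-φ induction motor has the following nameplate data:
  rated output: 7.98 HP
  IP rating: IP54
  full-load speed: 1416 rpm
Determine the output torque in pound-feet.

29.6 lb·ft

P_out = 7.98 × 746 = 5953 W
ω = 2π × 1416/60 = 148.3 rad/s
τ = P_out/ω = 5953/148.3 = 40.14 N·m
In lb·ft: 40.14/1.356 = 29.6 lb·ft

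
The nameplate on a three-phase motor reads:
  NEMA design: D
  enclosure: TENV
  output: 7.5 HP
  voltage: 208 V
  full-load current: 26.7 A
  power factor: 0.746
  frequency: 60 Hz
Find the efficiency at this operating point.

78.0 %

P_out = 7.5 × 746 = 5595 W
P_in = √3·V_L·I_L·cosφ = 1.732 × 208 × 26.7 × 0.746 = 7176 W
η = P_out / P_in = 5595 / 7176 = 0.780 = 78.0%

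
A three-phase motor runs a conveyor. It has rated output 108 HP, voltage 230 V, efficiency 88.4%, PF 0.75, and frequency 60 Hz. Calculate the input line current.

305 A

P_out = 108 × 746 = 80568 W
P_in = P_out / η = 80568 / 0.884 = 91140 W
I_L = P_in / (√3·V_L·cosφ) = 91140 / (1.732 × 230 × 0.75) = 305 A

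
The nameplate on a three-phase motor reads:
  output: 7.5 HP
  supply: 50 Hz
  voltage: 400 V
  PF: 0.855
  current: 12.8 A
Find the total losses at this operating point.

P_in = √3·V·I·cosφ = 1.732×400×12.8×0.855 = 7582 W
P_out = 7.5×746 = 5595 W
Losses = P_in − P_out = 7582 − 5595 = 1987 W

1990 W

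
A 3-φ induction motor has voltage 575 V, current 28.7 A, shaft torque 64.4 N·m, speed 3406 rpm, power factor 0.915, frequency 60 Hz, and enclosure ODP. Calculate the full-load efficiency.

87.8 %

ω = 2π × 3406/60 = 356.7 rad/s; P_out = τω = 64.4 × 356.7 = 22971 W
P_in = √3·V_L·I_L·cosφ = 1.732 × 575 × 28.7 × 0.915 = 26153 W
η = P_out / P_in = 22971 / 26153 = 0.878 = 87.8%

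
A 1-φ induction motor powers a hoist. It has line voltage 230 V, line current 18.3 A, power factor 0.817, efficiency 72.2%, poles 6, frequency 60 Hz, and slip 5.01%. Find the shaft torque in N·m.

20.8 N·m

P_in = V·I·cosφ = 230 × 18.3 × 0.817 = 3439 W
P_out = η·P_in = 0.722 × 3439 = 2483 W
n_s = 120×60/6 = 1200 rpm; n = 1200×(1−0.0501) = 1140 rpm
ω = 2π×1140/60 = 119.4 rad/s
τ = P_out/ω = 2483/119.4 = 20.8 N·m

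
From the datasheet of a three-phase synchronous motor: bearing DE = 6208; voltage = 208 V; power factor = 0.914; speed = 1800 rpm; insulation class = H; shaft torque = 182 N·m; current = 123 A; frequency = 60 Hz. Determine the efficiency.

ω = 2π × 1800/60 = 188.5 rad/s; P_out = τω = 182 × 188.5 = 34307 W
P_in = √3·V_L·I_L·cosφ = 1.732 × 208 × 123 × 0.914 = 40501 W
η = P_out / P_in = 34307 / 40501 = 0.847 = 84.7%

84.7 %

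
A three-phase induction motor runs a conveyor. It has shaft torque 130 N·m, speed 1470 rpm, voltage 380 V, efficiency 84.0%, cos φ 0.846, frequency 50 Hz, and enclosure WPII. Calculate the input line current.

ω = 2π×1470/60 = 153.9 rad/s; P_out = τω = 130 × 153.9 = 20007 W
P_in = P_out / η = 20007 / 0.840 = 23818 W
I_L = P_in / (√3·V_L·cosφ) = 23818 / (1.732 × 380 × 0.846) = 42.8 A

42.8 A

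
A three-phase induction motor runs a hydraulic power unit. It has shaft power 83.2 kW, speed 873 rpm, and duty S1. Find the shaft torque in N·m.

ω = 2π × 873/60 = 91.42 rad/s
τ = P/ω = 83200/91.42 = 910 N·m

910 N·m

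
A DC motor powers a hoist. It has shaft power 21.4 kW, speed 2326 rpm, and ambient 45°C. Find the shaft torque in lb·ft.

64.8 lb·ft

ω = 2π × 2326/60 = 243.6 rad/s
τ = P/ω = 21400/243.6 = 87.85 N·m
In lb·ft: 87.85/1.356 = 64.8 lb·ft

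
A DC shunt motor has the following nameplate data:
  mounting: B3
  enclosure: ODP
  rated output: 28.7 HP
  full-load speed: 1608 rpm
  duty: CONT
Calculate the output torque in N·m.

P_out = 28.7 × 746 = 21410 W
ω = 2π × 1608/60 = 168.4 rad/s
τ = P_out/ω = 21410/168.4 = 127 N·m

127 N·m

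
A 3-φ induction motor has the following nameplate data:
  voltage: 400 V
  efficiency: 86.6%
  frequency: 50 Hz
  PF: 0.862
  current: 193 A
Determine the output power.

P_in = √3·V·I·cosφ = 1.732 × 400 × 193 × 0.862 = 115258 W
P_out = η·P_in = 0.866 × 115258 = 99813 W

99.8 kW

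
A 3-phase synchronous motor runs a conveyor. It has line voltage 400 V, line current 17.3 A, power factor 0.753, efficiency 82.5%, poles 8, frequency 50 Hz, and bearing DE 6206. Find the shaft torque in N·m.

P_in = √3·V·I·cosφ = 1.732 × 400 × 17.3 × 0.753 = 9025 W
P_out = η·P_in = 0.825 × 9025 = 7446 W
n = n_s = 120×50/8 = 750 rpm (synchronous)
ω = 2π×750/60 = 78.54 rad/s
τ = P_out/ω = 7446/78.54 = 94.8 N·m

94.8 N·m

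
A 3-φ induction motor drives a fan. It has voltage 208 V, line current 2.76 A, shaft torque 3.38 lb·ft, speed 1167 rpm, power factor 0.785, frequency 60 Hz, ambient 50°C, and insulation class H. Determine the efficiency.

71.7 %

τ = 3.38 lb·ft × 1.356 = 4.583 N·m
ω = 2π × 1167/60 = 122.2 rad/s; P_out = τω = 4.583 × 122.2 = 560 W
P_in = √3·V_L·I_L·cosφ = 1.732 × 208 × 2.76 × 0.785 = 781 W
η = P_out / P_in = 560 / 781 = 0.717 = 71.7%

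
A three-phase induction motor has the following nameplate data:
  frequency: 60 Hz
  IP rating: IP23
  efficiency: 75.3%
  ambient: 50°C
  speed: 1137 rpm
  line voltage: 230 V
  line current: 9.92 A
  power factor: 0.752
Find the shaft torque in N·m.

18.8 N·m

P_in = √3·V·I·cosφ = 1.732 × 230 × 9.92 × 0.752 = 2972 W
P_out = η·P_in = 0.753 × 2972 = 2238 W
n = 1137 rpm
ω = 2π×1137/60 = 119.1 rad/s
τ = P_out/ω = 2238/119.1 = 18.8 N·m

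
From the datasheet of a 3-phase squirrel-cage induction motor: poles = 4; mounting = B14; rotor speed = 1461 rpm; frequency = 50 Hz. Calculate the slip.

2.60 %

n_s = 120f/p = 120×50/4 = 1500 rpm
s = (n_s − n)/n_s = (1500 − 1461)/1500 = 0.0260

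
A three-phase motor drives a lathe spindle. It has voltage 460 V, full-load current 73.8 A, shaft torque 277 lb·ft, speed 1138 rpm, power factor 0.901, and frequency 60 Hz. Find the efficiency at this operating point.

τ = 277 lb·ft × 1.356 = 375.6 N·m
ω = 2π × 1138/60 = 119.2 rad/s; P_out = τω = 375.6 × 119.2 = 44772 W
P_in = √3·V_L·I_L·cosφ = 1.732 × 460 × 73.8 × 0.901 = 52977 W
η = P_out / P_in = 44772 / 52977 = 0.845 = 84.5%

84.5 %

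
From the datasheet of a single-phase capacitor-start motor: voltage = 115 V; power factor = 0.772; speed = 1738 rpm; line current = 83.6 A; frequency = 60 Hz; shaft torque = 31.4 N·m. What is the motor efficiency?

ω = 2π × 1738/60 = 182 rad/s; P_out = τω = 31.4 × 182 = 5715 W
P_in = V·I·cosφ = 115 × 83.6 × 0.772 = 7422 W
η = P_out / P_in = 5715 / 7422 = 0.770 = 77.0%

77.0 %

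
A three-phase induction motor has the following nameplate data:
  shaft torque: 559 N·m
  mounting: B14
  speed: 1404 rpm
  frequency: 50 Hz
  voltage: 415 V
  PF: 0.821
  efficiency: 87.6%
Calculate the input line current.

ω = 2π×1404/60 = 147 rad/s; P_out = τω = 559 × 147 = 82173 W
P_in = P_out / η = 82173 / 0.876 = 93805 W
I_L = P_in / (√3·V_L·cosφ) = 93805 / (1.732 × 415 × 0.821) = 159 A

159 A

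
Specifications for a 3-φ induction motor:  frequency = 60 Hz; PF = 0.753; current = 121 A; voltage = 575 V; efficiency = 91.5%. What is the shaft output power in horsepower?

P_in = √3·V·I·cosφ = 1.732 × 575 × 121 × 0.753 = 90739 W
P_out = η·P_in = 0.915 × 90739 = 83026 W
= 83026/746 = 111 HP

111 HP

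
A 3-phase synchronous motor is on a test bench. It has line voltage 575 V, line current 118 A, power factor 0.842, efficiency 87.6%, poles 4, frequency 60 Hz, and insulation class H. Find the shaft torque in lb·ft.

339 lb·ft

P_in = √3·V·I·cosφ = 1.732 × 575 × 118 × 0.842 = 98949 W
P_out = η·P_in = 0.876 × 98949 = 86679 W
n = n_s = 120×60/4 = 1800 rpm (synchronous)
ω = 2π×1800/60 = 188.5 rad/s
τ = P_out/ω = 86679/188.5 = 459.8 N·m
In lb·ft: 459.8/1.356 = 339 lb·ft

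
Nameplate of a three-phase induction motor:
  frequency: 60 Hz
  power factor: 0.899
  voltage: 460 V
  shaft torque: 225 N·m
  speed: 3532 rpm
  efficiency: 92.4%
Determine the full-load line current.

ω = 2π×3532/60 = 369.9 rad/s; P_out = τω = 225 × 369.9 = 83228 W
P_in = P_out / η = 83228 / 0.924 = 90074 W
I_L = P_in / (√3·V_L·cosφ) = 90074 / (1.732 × 460 × 0.899) = 126 A

126 A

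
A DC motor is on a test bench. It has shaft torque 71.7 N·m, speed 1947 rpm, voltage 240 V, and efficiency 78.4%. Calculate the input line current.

ω = 2π×1947/60 = 203.9 rad/s; P_out = τω = 71.7 × 203.9 = 14620 W
P_in = P_out / η = 14620 / 0.784 = 18648 W
I = P_in / V = 18648 / 240 = 77.7 A

77.7 A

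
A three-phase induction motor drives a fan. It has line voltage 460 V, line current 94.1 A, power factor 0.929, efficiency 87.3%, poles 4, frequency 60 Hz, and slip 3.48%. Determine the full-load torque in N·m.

334 N·m

P_in = √3·V·I·cosφ = 1.732 × 460 × 94.1 × 0.929 = 69648 W
P_out = η·P_in = 0.873 × 69648 = 60803 W
n_s = 120×60/4 = 1800 rpm; n = 1800×(1−0.0348) = 1737 rpm
ω = 2π×1737/60 = 181.9 rad/s
τ = P_out/ω = 60803/181.9 = 334 N·m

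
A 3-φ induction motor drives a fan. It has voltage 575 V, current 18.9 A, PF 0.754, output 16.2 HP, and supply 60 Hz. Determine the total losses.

P_in = √3·V·I·cosφ = 1.732×575×18.9×0.754 = 14192 W
P_out = 16.2×746 = 12085 W
Losses = P_in − P_out = 14192 − 12085 = 2107 W

2.11 kW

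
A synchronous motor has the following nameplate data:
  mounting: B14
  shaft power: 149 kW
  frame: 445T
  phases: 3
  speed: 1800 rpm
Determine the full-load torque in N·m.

ω = 2π × 1800/60 = 188.5 rad/s
τ = P/ω = 149000/188.5 = 790 N·m

790 N·m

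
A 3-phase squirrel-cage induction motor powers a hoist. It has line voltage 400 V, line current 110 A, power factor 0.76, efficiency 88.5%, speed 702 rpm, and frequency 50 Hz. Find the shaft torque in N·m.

P_in = √3·V·I·cosφ = 1.732 × 400 × 110 × 0.76 = 57918 W
P_out = η·P_in = 0.885 × 57918 = 51257 W
n = 702 rpm
ω = 2π×702/60 = 73.51 rad/s
τ = P_out/ω = 51257/73.51 = 697 N·m

697 N·m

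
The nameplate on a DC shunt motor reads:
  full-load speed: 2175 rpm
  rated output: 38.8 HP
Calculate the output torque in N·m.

127 N·m

P_out = 38.8 × 746 = 28945 W
ω = 2π × 2175/60 = 227.8 rad/s
τ = P_out/ω = 28945/227.8 = 127 N·m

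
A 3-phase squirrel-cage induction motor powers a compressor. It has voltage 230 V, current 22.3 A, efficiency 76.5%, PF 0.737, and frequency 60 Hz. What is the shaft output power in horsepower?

P_in = √3·V·I·cosφ = 1.732 × 230 × 22.3 × 0.737 = 6547 W
P_out = η·P_in = 0.765 × 6547 = 5008 W
= 5008/746 = 6.71 HP

6.71 HP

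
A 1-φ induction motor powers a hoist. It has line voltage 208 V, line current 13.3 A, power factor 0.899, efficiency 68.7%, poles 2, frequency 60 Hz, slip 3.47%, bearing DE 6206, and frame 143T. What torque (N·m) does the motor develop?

4.7 N·m

P_in = V·I·cosφ = 208 × 13.3 × 0.899 = 2487 W
P_out = η·P_in = 0.687 × 2487 = 1709 W
n_s = 120×60/2 = 3600 rpm; n = 3600×(1−0.0347) = 3475 rpm
ω = 2π×3475/60 = 363.9 rad/s
τ = P_out/ω = 1709/363.9 = 4.7 N·m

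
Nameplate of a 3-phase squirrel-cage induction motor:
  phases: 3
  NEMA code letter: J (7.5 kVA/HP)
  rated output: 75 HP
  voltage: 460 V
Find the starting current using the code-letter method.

706 A

S_LR = 7.5 × 75 = 562.5 kVA
I_LR = S_LR/(√3·V_L) = 562500/(1.732×460) = 706 A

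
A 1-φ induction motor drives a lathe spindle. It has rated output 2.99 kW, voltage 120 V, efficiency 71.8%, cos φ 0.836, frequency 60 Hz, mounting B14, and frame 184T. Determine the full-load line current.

41.5 A

P_out = 2.99 kW = 2990 W
P_in = P_out / η = 2990 / 0.718 = 4164 W
I = P_in / (V·cosφ) = 4164 / (120 × 0.836) = 41.5 A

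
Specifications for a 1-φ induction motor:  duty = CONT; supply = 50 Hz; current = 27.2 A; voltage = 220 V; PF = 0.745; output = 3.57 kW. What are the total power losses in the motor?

888 W

P_in = V·I·cosφ = 220×27.2×0.745 = 4458 W
P_out = 3570 W
Losses = P_in − P_out = 4458 − 3570 = 888 W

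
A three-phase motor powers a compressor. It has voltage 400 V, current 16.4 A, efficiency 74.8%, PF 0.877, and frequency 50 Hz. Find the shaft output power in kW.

P_in = √3·V·I·cosφ = 1.732 × 400 × 16.4 × 0.877 = 9964 W
P_out = η·P_in = 0.748 × 9964 = 7453 W

7.45 kW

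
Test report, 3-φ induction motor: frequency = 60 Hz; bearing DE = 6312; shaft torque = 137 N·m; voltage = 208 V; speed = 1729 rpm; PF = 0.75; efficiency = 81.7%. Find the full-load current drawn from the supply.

112 A

ω = 2π×1729/60 = 181.1 rad/s; P_out = τω = 137 × 181.1 = 24811 W
P_in = P_out / η = 24811 / 0.817 = 30368 W
I_L = P_in / (√3·V_L·cosφ) = 30368 / (1.732 × 208 × 0.75) = 112 A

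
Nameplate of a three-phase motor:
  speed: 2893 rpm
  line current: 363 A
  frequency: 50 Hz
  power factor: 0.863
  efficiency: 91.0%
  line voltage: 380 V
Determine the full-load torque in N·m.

P_in = √3·V·I·cosφ = 1.732 × 380 × 363 × 0.863 = 206181 W
P_out = η·P_in = 0.91 × 206181 = 187625 W
n = 2893 rpm
ω = 2π×2893/60 = 303 rad/s
τ = P_out/ω = 187625/303 = 619 N·m

619 N·m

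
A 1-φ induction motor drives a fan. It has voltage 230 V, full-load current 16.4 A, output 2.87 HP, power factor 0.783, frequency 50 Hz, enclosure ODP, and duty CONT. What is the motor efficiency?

72.5 %

P_out = 2.87 × 746 = 2141 W
P_in = V·I·cosφ = 230 × 16.4 × 0.783 = 2953 W
η = P_out / P_in = 2141 / 2953 = 0.725 = 72.5%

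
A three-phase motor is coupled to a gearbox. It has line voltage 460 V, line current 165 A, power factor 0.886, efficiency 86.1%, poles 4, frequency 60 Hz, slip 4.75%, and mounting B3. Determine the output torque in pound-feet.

P_in = √3·V·I·cosφ = 1.732 × 460 × 165 × 0.886 = 116472 W
P_out = η·P_in = 0.861 × 116472 = 100282 W
n_s = 120×60/4 = 1800 rpm; n = 1800×(1−0.0475) = 1715 rpm
ω = 2π×1715/60 = 179.6 rad/s
τ = P_out/ω = 100282/179.6 = 558.4 N·m
In lb·ft: 558.4/1.356 = 412 lb·ft

412 lb·ft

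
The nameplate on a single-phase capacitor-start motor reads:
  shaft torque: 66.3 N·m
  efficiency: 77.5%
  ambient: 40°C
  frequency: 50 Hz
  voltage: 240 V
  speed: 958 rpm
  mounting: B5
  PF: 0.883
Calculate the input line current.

ω = 2π×958/60 = 100.3 rad/s; P_out = τω = 66.3 × 100.3 = 6650 W
P_in = P_out / η = 6650 / 0.775 = 8581 W
I = P_in / (V·cosφ) = 8581 / (240 × 0.883) = 40.5 A

40.5 A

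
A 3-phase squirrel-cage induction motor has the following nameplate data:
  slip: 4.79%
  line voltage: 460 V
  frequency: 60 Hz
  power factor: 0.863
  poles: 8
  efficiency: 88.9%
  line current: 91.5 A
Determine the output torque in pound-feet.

P_in = √3·V·I·cosφ = 1.732 × 460 × 91.5 × 0.863 = 62913 W
P_out = η·P_in = 0.889 × 62913 = 55930 W
n_s = 120×60/8 = 900 rpm; n = 900×(1−0.0479) = 857 rpm
ω = 2π×857/60 = 89.74 rad/s
τ = P_out/ω = 55930/89.74 = 623.2 N·m
In lb·ft: 623.2/1.356 = 460 lb·ft

460 lb·ft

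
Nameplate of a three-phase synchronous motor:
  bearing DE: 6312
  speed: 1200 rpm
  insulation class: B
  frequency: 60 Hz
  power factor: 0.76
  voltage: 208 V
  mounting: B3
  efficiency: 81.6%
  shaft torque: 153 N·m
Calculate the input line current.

86.1 A

ω = 2π×1200/60 = 125.7 rad/s; P_out = τω = 153 × 125.7 = 19232 W
P_in = P_out / η = 19232 / 0.816 = 23569 W
I_L = P_in / (√3·V_L·cosφ) = 23569 / (1.732 × 208 × 0.76) = 86.1 A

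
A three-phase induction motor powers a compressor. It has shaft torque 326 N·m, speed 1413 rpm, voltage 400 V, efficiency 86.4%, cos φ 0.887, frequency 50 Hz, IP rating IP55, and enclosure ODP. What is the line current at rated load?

90.9 A

ω = 2π×1413/60 = 148 rad/s; P_out = τω = 326 × 148 = 48248 W
P_in = P_out / η = 48248 / 0.864 = 55843 W
I_L = P_in / (√3·V_L·cosφ) = 55843 / (1.732 × 400 × 0.887) = 90.9 A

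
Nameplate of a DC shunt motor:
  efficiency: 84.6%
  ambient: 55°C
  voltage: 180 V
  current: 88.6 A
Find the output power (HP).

P_in = V·I = 180 × 88.6 = 15948 W
P_out = η·P_in = 0.846 × 15948 = 13492 W
= 13492/746 = 18.1 HP

18.1 HP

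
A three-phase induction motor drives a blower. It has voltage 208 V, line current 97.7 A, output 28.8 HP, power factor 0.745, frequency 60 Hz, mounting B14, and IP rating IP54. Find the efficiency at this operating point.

P_out = 28.8 × 746 = 21485 W
P_in = √3·V_L·I_L·cosφ = 1.732 × 208 × 97.7 × 0.745 = 26222 W
η = P_out / P_in = 21485 / 26222 = 0.819 = 81.9%

81.9 %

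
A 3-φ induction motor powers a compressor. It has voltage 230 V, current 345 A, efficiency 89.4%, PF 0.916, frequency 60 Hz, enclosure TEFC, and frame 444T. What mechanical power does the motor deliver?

P_in = √3·V·I·cosφ = 1.732 × 230 × 345 × 0.916 = 125890 W
P_out = η·P_in = 0.894 × 125890 = 112546 W

113 kW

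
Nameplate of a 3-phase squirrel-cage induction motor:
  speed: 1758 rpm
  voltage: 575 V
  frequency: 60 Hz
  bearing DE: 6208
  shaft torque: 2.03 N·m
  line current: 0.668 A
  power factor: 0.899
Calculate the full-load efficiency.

62.5 %

ω = 2π × 1758/60 = 184.1 rad/s; P_out = τω = 2.03 × 184.1 = 374 W
P_in = √3·V_L·I_L·cosφ = 1.732 × 575 × 0.668 × 0.899 = 598 W
η = P_out / P_in = 374 / 598 = 0.625 = 62.5%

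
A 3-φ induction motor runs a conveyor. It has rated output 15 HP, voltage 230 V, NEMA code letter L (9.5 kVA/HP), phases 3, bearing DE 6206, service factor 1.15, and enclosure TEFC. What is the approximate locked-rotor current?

S_LR = 9.5 × 15 = 142.5 kVA
I_LR = S_LR/(√3·V_L) = 142500/(1.732×230) = 358 A

358 A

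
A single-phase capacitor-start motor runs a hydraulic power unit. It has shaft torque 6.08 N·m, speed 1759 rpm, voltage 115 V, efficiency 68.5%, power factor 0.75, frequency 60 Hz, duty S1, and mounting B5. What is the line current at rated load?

19 A

ω = 2π×1759/60 = 184.2 rad/s; P_out = τω = 6.08 × 184.2 = 1120 W
P_in = P_out / η = 1120 / 0.685 = 1635 W
I = P_in / (V·cosφ) = 1635 / (115 × 0.75) = 19 A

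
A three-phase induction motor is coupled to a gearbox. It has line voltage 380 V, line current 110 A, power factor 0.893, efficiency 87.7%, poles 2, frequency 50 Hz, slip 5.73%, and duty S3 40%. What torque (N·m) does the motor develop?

P_in = √3·V·I·cosφ = 1.732 × 380 × 110 × 0.893 = 64651 W
P_out = η·P_in = 0.877 × 64651 = 56699 W
n_s = 120×50/2 = 3000 rpm; n = 3000×(1−0.0573) = 2828 rpm
ω = 2π×2828/60 = 296.1 rad/s
τ = P_out/ω = 56699/296.1 = 191 N·m

191 N·m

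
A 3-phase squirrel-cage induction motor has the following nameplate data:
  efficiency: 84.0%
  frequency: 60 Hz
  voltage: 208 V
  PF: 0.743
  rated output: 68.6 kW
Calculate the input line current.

P_out = 68.6 kW = 68600 W
P_in = P_out / η = 68600 / 0.840 = 81667 W
I_L = P_in / (√3·V_L·cosφ) = 81667 / (1.732 × 208 × 0.743) = 305 A

305 A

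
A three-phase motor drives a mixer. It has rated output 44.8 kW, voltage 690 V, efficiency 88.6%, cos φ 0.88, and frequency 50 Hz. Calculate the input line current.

P_out = 44.8 kW = 44800 W
P_in = P_out / η = 44800 / 0.886 = 50564 W
I_L = P_in / (√3·V_L·cosφ) = 50564 / (1.732 × 690 × 0.88) = 48.1 A

48.1 A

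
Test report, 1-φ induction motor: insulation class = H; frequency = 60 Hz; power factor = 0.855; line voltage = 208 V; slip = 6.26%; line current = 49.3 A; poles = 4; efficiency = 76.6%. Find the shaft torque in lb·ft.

28 lb·ft

P_in = V·I·cosφ = 208 × 49.3 × 0.855 = 8768 W
P_out = η·P_in = 0.766 × 8768 = 6716 W
n_s = 120×60/4 = 1800 rpm; n = 1800×(1−0.0626) = 1687 rpm
ω = 2π×1687/60 = 176.7 rad/s
τ = P_out/ω = 6716/176.7 = 38.01 N·m
In lb·ft: 38.01/1.356 = 28 lb·ft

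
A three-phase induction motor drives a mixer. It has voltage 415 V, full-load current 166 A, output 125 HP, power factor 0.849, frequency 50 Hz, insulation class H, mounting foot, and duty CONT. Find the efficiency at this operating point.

92.1 %

P_out = 125 × 746 = 93250 W
P_in = √3·V_L·I_L·cosφ = 1.732 × 415 × 166 × 0.849 = 101301 W
η = P_out / P_in = 93250 / 101301 = 0.921 = 92.1%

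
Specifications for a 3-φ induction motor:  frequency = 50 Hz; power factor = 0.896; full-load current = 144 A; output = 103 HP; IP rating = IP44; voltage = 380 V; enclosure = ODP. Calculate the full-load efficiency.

P_out = 103 × 746 = 76838 W
P_in = √3·V_L·I_L·cosφ = 1.732 × 380 × 144 × 0.896 = 84918 W
η = P_out / P_in = 76838 / 84918 = 0.905 = 90.5%

90.5 %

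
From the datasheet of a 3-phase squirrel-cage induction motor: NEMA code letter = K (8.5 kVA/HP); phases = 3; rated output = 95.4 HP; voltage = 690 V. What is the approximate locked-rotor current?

679 A

S_LR = 8.5 × 95.4 = 810.9 kVA
I_LR = S_LR/(√3·V_L) = 810900/(1.732×690) = 679 A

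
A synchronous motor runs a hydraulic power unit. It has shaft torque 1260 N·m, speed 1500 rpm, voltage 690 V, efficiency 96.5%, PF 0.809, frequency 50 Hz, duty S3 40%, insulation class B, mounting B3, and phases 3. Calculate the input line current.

212 A

ω = 2π×1500/60 = 157.1 rad/s; P_out = τω = 1260 × 157.1 = 197946 W
P_in = P_out / η = 197946 / 0.965 = 205125 W
I_L = P_in / (√3·V_L·cosφ) = 205125 / (1.732 × 690 × 0.809) = 212 A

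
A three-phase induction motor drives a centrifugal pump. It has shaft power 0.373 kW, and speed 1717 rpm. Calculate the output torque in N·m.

2.07 N·m

ω = 2π × 1717/60 = 179.8 rad/s
τ = P/ω = 373/179.8 = 2.07 N·m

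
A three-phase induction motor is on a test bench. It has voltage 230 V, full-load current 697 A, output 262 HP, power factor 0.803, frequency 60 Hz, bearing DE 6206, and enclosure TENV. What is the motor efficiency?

87.7 %

P_out = 262 × 746 = 195452 W
P_in = √3·V_L·I_L·cosφ = 1.732 × 230 × 697 × 0.803 = 222959 W
η = P_out / P_in = 195452 / 222959 = 0.877 = 87.7%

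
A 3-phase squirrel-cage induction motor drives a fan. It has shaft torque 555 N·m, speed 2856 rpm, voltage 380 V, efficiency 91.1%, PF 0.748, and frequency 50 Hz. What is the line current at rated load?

ω = 2π×2856/60 = 299.1 rad/s; P_out = τω = 555 × 299.1 = 166001 W
P_in = P_out / η = 166001 / 0.911 = 182218 W
I_L = P_in / (√3·V_L·cosφ) = 182218 / (1.732 × 380 × 0.748) = 370 A

370 A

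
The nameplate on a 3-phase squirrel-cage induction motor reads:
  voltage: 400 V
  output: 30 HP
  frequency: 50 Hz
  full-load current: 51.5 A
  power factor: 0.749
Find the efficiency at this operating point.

P_out = 30 × 746 = 22380 W
P_in = √3·V_L·I_L·cosφ = 1.732 × 400 × 51.5 × 0.749 = 26724 W
η = P_out / P_in = 22380 / 26724 = 0.837 = 83.7%

83.7 %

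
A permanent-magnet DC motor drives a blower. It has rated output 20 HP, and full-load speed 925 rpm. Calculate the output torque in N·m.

154 N·m

P_out = 20 × 746 = 14920 W
ω = 2π × 925/60 = 96.87 rad/s
τ = P_out/ω = 14920/96.87 = 154 N·m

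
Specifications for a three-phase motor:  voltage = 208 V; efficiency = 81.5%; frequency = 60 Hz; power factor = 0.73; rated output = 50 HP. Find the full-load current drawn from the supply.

174 A

P_out = 50 × 746 = 37300 W
P_in = P_out / η = 37300 / 0.815 = 45767 W
I_L = P_in / (√3·V_L·cosφ) = 45767 / (1.732 × 208 × 0.73) = 174 A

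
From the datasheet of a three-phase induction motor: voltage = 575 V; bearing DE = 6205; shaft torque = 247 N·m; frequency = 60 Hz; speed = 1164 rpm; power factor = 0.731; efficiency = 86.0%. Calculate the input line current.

ω = 2π×1164/60 = 121.9 rad/s; P_out = τω = 247 × 121.9 = 30109 W
P_in = P_out / η = 30109 / 0.860 = 35010 W
I_L = P_in / (√3·V_L·cosφ) = 35010 / (1.732 × 575 × 0.731) = 48.1 A

48.1 A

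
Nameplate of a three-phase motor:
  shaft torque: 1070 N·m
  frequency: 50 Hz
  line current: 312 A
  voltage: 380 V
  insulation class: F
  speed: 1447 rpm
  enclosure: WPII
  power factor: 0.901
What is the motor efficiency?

87.6 %

ω = 2π × 1447/60 = 151.5 rad/s; P_out = τω = 1070 × 151.5 = 162105 W
P_in = √3·V_L·I_L·cosφ = 1.732 × 380 × 312 × 0.901 = 185017 W
η = P_out / P_in = 162105 / 185017 = 0.876 = 87.6%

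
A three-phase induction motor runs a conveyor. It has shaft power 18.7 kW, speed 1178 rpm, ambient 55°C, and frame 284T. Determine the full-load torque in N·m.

152 N·m

ω = 2π × 1178/60 = 123.4 rad/s
τ = P/ω = 18700/123.4 = 152 N·m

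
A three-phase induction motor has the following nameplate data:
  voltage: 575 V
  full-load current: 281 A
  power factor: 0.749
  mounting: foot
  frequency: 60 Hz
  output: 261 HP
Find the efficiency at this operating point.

92.9 %

P_out = 261 × 746 = 194706 W
P_in = √3·V_L·I_L·cosφ = 1.732 × 575 × 281 × 0.749 = 209606 W
η = P_out / P_in = 194706 / 209606 = 0.929 = 92.9%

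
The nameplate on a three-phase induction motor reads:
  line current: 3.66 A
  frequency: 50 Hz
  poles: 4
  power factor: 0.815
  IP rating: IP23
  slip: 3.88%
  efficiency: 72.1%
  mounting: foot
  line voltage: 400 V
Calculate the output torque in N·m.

P_in = √3·V·I·cosφ = 1.732 × 400 × 3.66 × 0.815 = 2067 W
P_out = η·P_in = 0.721 × 2067 = 1490 W
n_s = 120×50/4 = 1500 rpm; n = 1500×(1−0.0388) = 1442 rpm
ω = 2π×1442/60 = 151 rad/s
τ = P_out/ω = 1490/151 = 9.87 N·m

9.87 N·m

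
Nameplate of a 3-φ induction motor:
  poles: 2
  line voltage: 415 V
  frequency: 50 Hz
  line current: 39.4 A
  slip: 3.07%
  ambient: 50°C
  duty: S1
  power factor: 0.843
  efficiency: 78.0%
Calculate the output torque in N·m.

P_in = √3·V·I·cosφ = 1.732 × 415 × 39.4 × 0.843 = 23874 W
P_out = η·P_in = 0.78 × 23874 = 18622 W
n_s = 120×50/2 = 3000 rpm; n = 3000×(1−0.0307) = 2908 rpm
ω = 2π×2908/60 = 304.5 rad/s
τ = P_out/ω = 18622/304.5 = 61.2 N·m

61.2 N·m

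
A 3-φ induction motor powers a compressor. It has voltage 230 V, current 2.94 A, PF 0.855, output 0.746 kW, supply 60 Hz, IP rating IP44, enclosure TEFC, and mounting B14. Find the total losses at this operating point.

255 W

P_in = √3·V·I·cosφ = 1.732×230×2.94×0.855 = 1001 W
P_out = 746 W
Losses = P_in − P_out = 1001 − 746 = 255 W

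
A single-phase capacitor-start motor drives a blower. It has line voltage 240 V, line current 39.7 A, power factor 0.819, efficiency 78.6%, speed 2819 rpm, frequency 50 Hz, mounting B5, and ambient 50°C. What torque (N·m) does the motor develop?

20.8 N·m

P_in = V·I·cosφ = 240 × 39.7 × 0.819 = 7803 W
P_out = η·P_in = 0.786 × 7803 = 6133 W
n = 2819 rpm
ω = 2π×2819/60 = 295.2 rad/s
τ = P_out/ω = 6133/295.2 = 20.8 N·m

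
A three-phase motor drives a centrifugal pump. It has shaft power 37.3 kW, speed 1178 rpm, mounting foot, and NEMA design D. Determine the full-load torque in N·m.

ω = 2π × 1178/60 = 123.4 rad/s
τ = P/ω = 37300/123.4 = 302 N·m

302 N·m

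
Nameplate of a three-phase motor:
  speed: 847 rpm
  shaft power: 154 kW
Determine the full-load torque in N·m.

1740 N·m

ω = 2π × 847/60 = 88.7 rad/s
τ = P/ω = 154000/88.7 = 1740 N·m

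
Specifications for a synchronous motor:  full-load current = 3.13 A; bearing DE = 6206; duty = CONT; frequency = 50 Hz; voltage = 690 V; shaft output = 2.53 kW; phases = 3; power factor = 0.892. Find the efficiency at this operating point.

P_out = 2.53 kW = 2530 W
P_in = √3·V_L·I_L·cosφ = 1.732 × 690 × 3.13 × 0.892 = 3337 W
η = P_out / P_in = 2530 / 3337 = 0.758 = 75.8%

75.8 %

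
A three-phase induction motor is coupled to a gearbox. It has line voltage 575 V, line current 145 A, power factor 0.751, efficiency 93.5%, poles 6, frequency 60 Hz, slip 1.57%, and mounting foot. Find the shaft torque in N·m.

820 N·m

P_in = √3·V·I·cosφ = 1.732 × 575 × 145 × 0.751 = 108449 W
P_out = η·P_in = 0.935 × 108449 = 101400 W
n_s = 120×60/6 = 1200 rpm; n = 1200×(1−0.0157) = 1181 rpm
ω = 2π×1181/60 = 123.7 rad/s
τ = P_out/ω = 101400/123.7 = 820 N·m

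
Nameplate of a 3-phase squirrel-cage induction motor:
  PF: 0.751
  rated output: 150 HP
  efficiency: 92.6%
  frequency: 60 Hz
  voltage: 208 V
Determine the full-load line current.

447 A

P_out = 150 × 746 = 111900 W
P_in = P_out / η = 111900 / 0.926 = 120842 W
I_L = P_in / (√3·V_L·cosφ) = 120842 / (1.732 × 208 × 0.751) = 447 A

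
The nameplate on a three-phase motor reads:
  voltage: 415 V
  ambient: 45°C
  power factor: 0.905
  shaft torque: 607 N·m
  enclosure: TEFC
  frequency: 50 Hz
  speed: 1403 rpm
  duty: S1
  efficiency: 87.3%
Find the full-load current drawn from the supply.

157 A

ω = 2π×1403/60 = 146.9 rad/s; P_out = τω = 607 × 146.9 = 89168 W
P_in = P_out / η = 89168 / 0.873 = 102140 W
I_L = P_in / (√3·V_L·cosφ) = 102140 / (1.732 × 415 × 0.905) = 157 A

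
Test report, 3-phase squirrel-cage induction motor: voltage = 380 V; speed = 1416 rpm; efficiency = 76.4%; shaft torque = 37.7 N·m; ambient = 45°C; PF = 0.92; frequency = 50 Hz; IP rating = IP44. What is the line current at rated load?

ω = 2π×1416/60 = 148.3 rad/s; P_out = τω = 37.7 × 148.3 = 5591 W
P_in = P_out / η = 5591 / 0.764 = 7318 W
I_L = P_in / (√3·V_L·cosφ) = 7318 / (1.732 × 380 × 0.92) = 12.1 A

12.1 A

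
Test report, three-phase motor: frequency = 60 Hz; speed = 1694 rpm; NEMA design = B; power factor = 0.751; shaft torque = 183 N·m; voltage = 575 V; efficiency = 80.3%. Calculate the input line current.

54.1 A

ω = 2π×1694/60 = 177.4 rad/s; P_out = τω = 183 × 177.4 = 32464 W
P_in = P_out / η = 32464 / 0.803 = 40428 W
I_L = P_in / (√3·V_L·cosφ) = 40428 / (1.732 × 575 × 0.751) = 54.1 A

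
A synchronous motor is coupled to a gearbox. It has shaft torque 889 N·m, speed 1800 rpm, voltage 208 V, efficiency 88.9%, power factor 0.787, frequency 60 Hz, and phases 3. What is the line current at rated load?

665 A

ω = 2π×1800/60 = 188.5 rad/s; P_out = τω = 889 × 188.5 = 167577 W
P_in = P_out / η = 167577 / 0.889 = 188501 W
I_L = P_in / (√3·V_L·cosφ) = 188501 / (1.732 × 208 × 0.787) = 665 A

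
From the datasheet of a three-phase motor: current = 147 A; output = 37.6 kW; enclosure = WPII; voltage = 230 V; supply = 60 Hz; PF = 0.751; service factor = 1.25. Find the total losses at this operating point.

P_in = √3·V·I·cosφ = 1.732×230×147×0.751 = 43978 W
P_out = 37600 W
Losses = P_in − P_out = 43978 − 37600 = 6378 W

6380 W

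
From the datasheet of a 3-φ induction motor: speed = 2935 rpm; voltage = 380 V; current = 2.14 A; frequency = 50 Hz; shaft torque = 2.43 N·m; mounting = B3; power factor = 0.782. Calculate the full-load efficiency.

67.8 %

ω = 2π × 2935/60 = 307.4 rad/s; P_out = τω = 2.43 × 307.4 = 747 W
P_in = √3·V_L·I_L·cosφ = 1.732 × 380 × 2.14 × 0.782 = 1101 W
η = P_out / P_in = 747 / 1101 = 0.678 = 67.8%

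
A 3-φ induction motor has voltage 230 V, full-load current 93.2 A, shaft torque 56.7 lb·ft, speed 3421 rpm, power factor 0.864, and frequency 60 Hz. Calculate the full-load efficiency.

τ = 56.7 lb·ft × 1.356 = 76.89 N·m
ω = 2π × 3421/60 = 358.2 rad/s; P_out = τω = 76.89 × 358.2 = 27542 W
P_in = √3·V_L·I_L·cosφ = 1.732 × 230 × 93.2 × 0.864 = 32078 W
η = P_out / P_in = 27542 / 32078 = 0.859 = 85.9%

85.9 %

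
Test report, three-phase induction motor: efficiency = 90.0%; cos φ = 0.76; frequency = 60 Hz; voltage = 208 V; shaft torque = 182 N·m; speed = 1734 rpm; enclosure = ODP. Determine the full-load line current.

ω = 2π×1734/60 = 181.6 rad/s; P_out = τω = 182 × 181.6 = 33051 W
P_in = P_out / η = 33051 / 0.900 = 36723 W
I_L = P_in / (√3·V_L·cosφ) = 36723 / (1.732 × 208 × 0.76) = 134 A

134 A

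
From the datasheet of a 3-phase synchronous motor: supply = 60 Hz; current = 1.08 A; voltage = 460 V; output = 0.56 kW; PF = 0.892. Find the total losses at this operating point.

208 W

P_in = √3·V·I·cosφ = 1.732×460×1.08×0.892 = 768 W
P_out = 560 W
Losses = P_in − P_out = 768 − 560 = 208 W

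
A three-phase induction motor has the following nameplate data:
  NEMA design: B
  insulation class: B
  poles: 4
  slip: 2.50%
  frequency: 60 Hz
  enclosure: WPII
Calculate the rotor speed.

n_s = 120f/p = 120×60/4 = 1800 rpm
n = n_s(1 − s) = 1800 × (1 − 0.025) = 1755 rpm

1755 rpm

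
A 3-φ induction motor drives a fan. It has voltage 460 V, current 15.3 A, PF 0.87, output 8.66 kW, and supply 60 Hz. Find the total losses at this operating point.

1950 W

P_in = √3·V·I·cosφ = 1.732×460×15.3×0.87 = 10605 W
P_out = 8660 W
Losses = P_in − P_out = 10605 − 8660 = 1945 W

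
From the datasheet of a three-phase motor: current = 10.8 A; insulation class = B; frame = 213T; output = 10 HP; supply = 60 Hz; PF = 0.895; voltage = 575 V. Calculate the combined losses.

P_in = √3·V·I·cosφ = 1.732×575×10.8×0.895 = 9626 W
P_out = 10×746 = 7460 W
Losses = P_in − P_out = 9626 − 7460 = 2166 W

2.17 kW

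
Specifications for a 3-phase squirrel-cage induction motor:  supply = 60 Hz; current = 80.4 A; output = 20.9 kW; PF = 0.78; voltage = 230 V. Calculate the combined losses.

P_in = √3·V·I·cosφ = 1.732×230×80.4×0.78 = 24982 W
P_out = 20900 W
Losses = P_in − P_out = 24982 − 20900 = 4082 W

4080 W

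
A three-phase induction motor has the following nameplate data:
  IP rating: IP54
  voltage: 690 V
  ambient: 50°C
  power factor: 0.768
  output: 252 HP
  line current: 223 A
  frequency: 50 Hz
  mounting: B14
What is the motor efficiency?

91.8 %

P_out = 252 × 746 = 187992 W
P_in = √3·V_L·I_L·cosφ = 1.732 × 690 × 223 × 0.768 = 204674 W
η = P_out / P_in = 187992 / 204674 = 0.918 = 91.8%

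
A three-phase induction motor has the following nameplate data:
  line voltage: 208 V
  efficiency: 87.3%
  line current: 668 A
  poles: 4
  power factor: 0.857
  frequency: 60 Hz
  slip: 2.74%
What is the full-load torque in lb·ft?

724 lb·ft

P_in = √3·V·I·cosφ = 1.732 × 208 × 668 × 0.857 = 206238 W
P_out = η·P_in = 0.873 × 206238 = 180046 W
n_s = 120×60/4 = 1800 rpm; n = 1800×(1−0.0274) = 1751 rpm
ω = 2π×1751/60 = 183.4 rad/s
τ = P_out/ω = 180046/183.4 = 981.7 N·m
In lb·ft: 981.7/1.356 = 724 lb·ft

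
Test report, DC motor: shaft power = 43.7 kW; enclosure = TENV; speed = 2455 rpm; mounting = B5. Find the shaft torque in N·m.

ω = 2π × 2455/60 = 257.1 rad/s
τ = P/ω = 43700/257.1 = 170 N·m

170 N·m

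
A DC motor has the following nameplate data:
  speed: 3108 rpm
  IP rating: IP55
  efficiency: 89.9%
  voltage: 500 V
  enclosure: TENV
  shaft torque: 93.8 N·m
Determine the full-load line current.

67.9 A

ω = 2π×3108/60 = 325.5 rad/s; P_out = τω = 93.8 × 325.5 = 30532 W
P_in = P_out / η = 30532 / 0.899 = 33962 W
I = P_in / V = 33962 / 500 = 67.9 A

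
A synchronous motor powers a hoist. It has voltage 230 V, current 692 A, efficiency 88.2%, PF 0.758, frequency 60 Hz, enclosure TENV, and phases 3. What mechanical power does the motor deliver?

184 kW

P_in = √3·V·I·cosφ = 1.732 × 230 × 692 × 0.758 = 208954 W
P_out = η·P_in = 0.882 × 208954 = 184297 W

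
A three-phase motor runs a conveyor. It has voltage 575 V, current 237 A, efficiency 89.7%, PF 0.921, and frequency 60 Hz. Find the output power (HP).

P_in = √3·V·I·cosφ = 1.732 × 575 × 237 × 0.921 = 217382 W
P_out = η·P_in = 0.897 × 217382 = 194992 W
= 194992/746 = 261 HP

261 HP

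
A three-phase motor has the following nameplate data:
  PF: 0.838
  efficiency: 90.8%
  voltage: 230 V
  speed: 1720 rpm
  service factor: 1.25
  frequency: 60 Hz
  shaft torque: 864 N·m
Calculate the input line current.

513 A

ω = 2π×1720/60 = 180.1 rad/s; P_out = τω = 864 × 180.1 = 155606 W
P_in = P_out / η = 155606 / 0.908 = 171372 W
I_L = P_in / (√3·V_L·cosφ) = 171372 / (1.732 × 230 × 0.838) = 513 A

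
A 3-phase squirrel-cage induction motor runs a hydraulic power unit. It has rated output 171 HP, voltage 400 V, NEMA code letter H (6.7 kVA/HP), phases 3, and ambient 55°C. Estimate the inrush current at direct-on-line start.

S_LR = 6.7 × 171 = 1145.7 kVA
I_LR = S_LR/(√3·V_L) = 1145700/(1.732×400) = 1650 A

1650 A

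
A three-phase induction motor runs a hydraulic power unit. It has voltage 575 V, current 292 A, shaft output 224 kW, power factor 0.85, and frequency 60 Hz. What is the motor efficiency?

P_out = 224 kW = 224000 W
P_in = √3·V_L·I_L·cosφ = 1.732 × 575 × 292 × 0.85 = 247182 W
η = P_out / P_in = 224000 / 247182 = 0.906 = 90.6%

90.6 %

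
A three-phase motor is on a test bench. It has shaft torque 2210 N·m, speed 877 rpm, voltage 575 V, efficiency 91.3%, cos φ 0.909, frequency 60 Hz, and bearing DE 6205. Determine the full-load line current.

ω = 2π×877/60 = 91.84 rad/s; P_out = τω = 2210 × 91.84 = 202966 W
P_in = P_out / η = 202966 / 0.913 = 222307 W
I_L = P_in / (√3·V_L·cosφ) = 222307 / (1.732 × 575 × 0.909) = 246 A

246 A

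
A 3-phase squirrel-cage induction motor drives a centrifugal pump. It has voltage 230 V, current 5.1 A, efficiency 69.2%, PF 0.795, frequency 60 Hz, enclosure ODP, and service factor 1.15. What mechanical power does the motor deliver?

1.12 kW

P_in = √3·V·I·cosφ = 1.732 × 230 × 5.1 × 0.795 = 1615 W
P_out = η·P_in = 0.692 × 1615 = 1118 W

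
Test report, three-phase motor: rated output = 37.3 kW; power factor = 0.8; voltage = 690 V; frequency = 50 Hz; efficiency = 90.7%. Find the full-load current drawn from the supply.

P_out = 37.3 kW = 37300 W
P_in = P_out / η = 37300 / 0.907 = 41125 W
I_L = P_in / (√3·V_L·cosφ) = 41125 / (1.732 × 690 × 0.8) = 43 A

43 A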